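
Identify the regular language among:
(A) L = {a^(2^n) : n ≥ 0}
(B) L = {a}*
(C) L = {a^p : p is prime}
(B) {a}*

(B) L = {a}* is regular.

This can be recognized by a finite automaton (DFA/NFA).
Regular expressions like {a}* define regular languages.

The other choices are not regular:
- {a^p : p is prime}: After pumping, the length becomes composite
- {a^(2^n) : n ≥ 0}: After pumping, length is no longer a power of 2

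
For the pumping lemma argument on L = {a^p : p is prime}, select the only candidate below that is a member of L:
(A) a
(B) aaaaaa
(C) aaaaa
(C) aaaaa

The pumping lemma is applied to a string s that lies in L, so first check membership of each option:
- (A) a has length 1, which is not prime, so it is not in L ✗
- (B) aaaaaa has length 6 = 2 × 3, which is not prime, so it is not in L ✗
- (C) aaaaa has length 5, which is prime, so it is in L ✓

Only (C) aaaaa is in L, so it is the only candidate that could play the role of s.
(In a complete proof one picks s in terms of the pumping length p so that |s| ≥ p is guaranteed; a fixed string like aaaaa illustrates the shape of such an s.)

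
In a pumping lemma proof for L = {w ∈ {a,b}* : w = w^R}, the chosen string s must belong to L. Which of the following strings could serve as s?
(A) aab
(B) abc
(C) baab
(C) baab

The pumping lemma is applied to a string s that lies in L, so first check membership of each option:
- (A) aab reversed is baa ≠ aab, so it is not a palindrome and is not in L ✗
- (B) abc reversed is cba ≠ abc, so it is not a palindrome and is not in L ✗
- (C) baab reversed is baab, the same string, so it is a palindrome and is in L ✓

Only (C) baab is in L, so it is the only candidate that could play the role of s.
(In a complete proof one picks s in terms of the pumping length p so that |s| ≥ p is guaranteed; a fixed string like baab illustrates the shape of such an s.)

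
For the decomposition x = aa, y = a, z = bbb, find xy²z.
aaaabbb

Given x = 'aa', y = 'a', z = 'bbb' and i = 2:

xy^2z = x + y·y·...·y (2 times) + z
       = 'aa' + 'a'^2 + 'bbb'
       = 'aa' + 'aa' + 'bbb'
       = 'aaaabbb'

The pumped string is 'aaaabbb' with length 7.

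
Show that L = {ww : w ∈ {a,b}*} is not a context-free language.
Assume for contradiction that L is context-free, and let p ≥ 1 be the pumping length given by the pumping lemma for CFLs.
Choose s = a^p b^p a^p b^p. Then s ∈ L (take w = a^p b^p) and |s| = 4p ≥ p.
By the CFL pumping lemma, s = uvxyz for some u, v, x, y, z with |vxy| ≤ p, |vy| ≥ 1, and uv^i xy^i z ∈ L for every i ≥ 0.

Write s as four blocks A₁ B₁ A₂ B₂ with A₁ = A₂ = a^p and B₁ = B₂ = b^p. Since |vxy| ≤ p, the window vxy lies inside at most two adjacent blocks. Take i = 0 and let t = uxz, so |t| = 4p − |vy| with 1 ≤ |vy| ≤ p. If |t| is odd, t ∉ L immediately, so assume |vy| is even (hence |vy| ≥ 2) and |t|/2 = 2p − |vy|/2, which satisfies p ≤ |t|/2 ≤ 2p − 1.

Case 1 (vxy inside A₁B₁): t = a^(p−j) b^(p−l) a^p b^p with j + l = |vy|. The second half of t has length < 2p, so it is a suffix of the trailing a^p b^p and ends in b; the first half is a^(p−j) b^(p−l) a^((j+l)/2), which ends in a because (j+l)/2 ≥ 1. The halves differ, so t ∉ L.

Case 2 (vxy inside B₁A₂, straddling the middle): t = a^p b^(p−j) a^(p−l) b^p with j + l = |vy|. If t = ww, then w is a prefix of t of length ≥ p, so w begins with a^p; and w is a suffix of t of length ≥ p, so w ends with b^p. That forces |w| ≥ 2p, contradicting |w| = |t|/2 ≤ 2p − 1. So t ∉ L.

Case 3 (vxy inside A₂B₂): t = a^p b^p a^(p−j) b^(p−l) with j + l = |vy|. The first half of t is a prefix of a^p b^p, so it begins with a; the second half is b^((j+l)/2) a^(p−j) b^(p−l), which begins with b. The halves differ, so t ∉ L.

In every case uv⁰xy⁰z = uxz ∉ L.

This contradicts the CFL pumping lemma, which requires uv^i xy^i z ∈ L for all i ≥ 0.
Hence L = {ww : w ∈ {a,b}*} is not context-free. ∎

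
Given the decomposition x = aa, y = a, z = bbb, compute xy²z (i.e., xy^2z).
aaaabbb

Given x = 'aa', y = 'a', z = 'bbb' and i = 2:

xy^2z = x + y·y·...·y (2 times) + z
       = 'aa' + 'a'^2 + 'bbb'
       = 'aa' + 'aa' + 'bbb'
       = 'aaaabbb'

The pumped string is 'aaaabbb' with length 7.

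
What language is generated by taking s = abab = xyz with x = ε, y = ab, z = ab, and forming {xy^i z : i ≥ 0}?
{xy^i z : i ≥ 0} = {(ab)^(i+1) : i ≥ 0} = {ab, abab, ababab, ...}

With x = ε, y = ab, z = ab: Pumping 'ab' gives strings of alternating a's and b's.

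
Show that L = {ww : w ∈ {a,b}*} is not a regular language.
Assume for contradiction that L is regular, and let p ≥ 1 be the pumping length given by the pumping lemma.
Choose s = a^p b a^p b. Then s ∈ L (take w = a^p b) and |s| = 2p + 2 ≥ p.
By the pumping lemma, s = xyz for some x, y, z with |xy| ≤ p, |y| ≥ 1, and xy^i z ∈ L for every i ≥ 0.
Since |xy| ≤ p and the first p symbols of s are all a's, y = a^k for some k with 1 ≤ k ≤ p.

Take i = 2: t = xy²z = a^(p + k) b a^p b.
Suppose t = uu for some string u. The string t contains exactly two b's and ends in b, so u contains exactly one b and ends in b; hence u = a^j b for some j, and uu = a^j b a^j b. Comparing with t = a^(p + k) b a^p b forces j = p + k (first block) and j = p (second block), which is impossible since k ≥ 1. So t ∉ L.

This contradicts the pumping lemma, which requires xy^i z ∈ L for all i ≥ 0.
Hence L = {ww : w ∈ {a,b}*} is not regular. ∎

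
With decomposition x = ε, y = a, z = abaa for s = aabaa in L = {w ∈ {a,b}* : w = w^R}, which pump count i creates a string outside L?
i = 2

xy²z = ε · aa · abaa = aaabaa; aaabaa reversed is aabaaa ≠ aaabaa, so it is not a palindrome and is not in L.
(Other choices also work, e.g. i = 0, 3; only i = 1 is guaranteed to stay in L since xy¹z = s.)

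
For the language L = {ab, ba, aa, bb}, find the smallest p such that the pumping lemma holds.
p = 3

For a finite language L, the pumping lemma holds vacuously if p > max|s| for s ∈ L.

The longest string in L = {ab, ba, aa, bb} has length 2.
If p = 3, then no string s ∈ L has |s| ≥ p, so the condition is vacuously true.

The minimum pumping length is p = 3.

Why no smaller p works: for any p ≤ 2, the longest string s ∈ L has |s| = 2 ≥ p, so it would
have to be pumpable; but pumping up (i = 2, 3, ...) produces ever longer strings, which cannot all lie in the
finite language L. So the pumping property fails for every p ≤ 2.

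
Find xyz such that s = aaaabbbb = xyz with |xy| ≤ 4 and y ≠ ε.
x = 'aa', y = 'aa', z = 'bbbb'

For s = aaaabbbb and p = 4, one valid decomposition is:
- x = 'aa' (length 2)
- y = 'aa' (length 2)
- z = 'bbbb' (length 4)

Verification:
- xyz = 'aa' + 'aa' + 'bbbb' = aaaabbbb ✓
- |xy| = 4 ≤ 4 ✓
- |y| = 2 > 0 ✓

All pumping lemma constraints are satisfied.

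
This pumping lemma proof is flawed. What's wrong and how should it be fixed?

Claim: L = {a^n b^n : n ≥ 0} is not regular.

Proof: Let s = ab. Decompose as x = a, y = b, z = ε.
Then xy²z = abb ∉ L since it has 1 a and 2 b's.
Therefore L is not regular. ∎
Error: The string s = ab might be shorter than the pumping length p.

Correction: Choose s = a^p b^p to ensure |s| ≥ p. Also, the decomposition is wrong: with |xy| ≤ p, y cannot include b's when s starts with p a's.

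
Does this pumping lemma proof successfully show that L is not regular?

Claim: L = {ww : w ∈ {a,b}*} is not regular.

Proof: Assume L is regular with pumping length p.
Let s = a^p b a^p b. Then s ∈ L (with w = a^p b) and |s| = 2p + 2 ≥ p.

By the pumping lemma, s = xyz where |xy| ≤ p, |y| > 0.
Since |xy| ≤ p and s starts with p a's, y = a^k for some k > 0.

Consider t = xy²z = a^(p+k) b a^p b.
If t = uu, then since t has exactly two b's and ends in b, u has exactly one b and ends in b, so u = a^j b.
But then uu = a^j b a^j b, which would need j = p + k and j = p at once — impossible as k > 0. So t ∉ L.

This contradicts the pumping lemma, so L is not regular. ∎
The proof is correct.

This proof is valid because:
1. s = a^p b a^p b is in L and is chosen in terms of p, so |s| ≥ p holds for every p
2. The decomposition analysis is correct: |xy| ≤ p forces y to lie inside the leading a's
3. The contradiction is valid: the argument shows a^(p+k) b a^p b cannot be split into two equal halves
4. The conclusion follows logically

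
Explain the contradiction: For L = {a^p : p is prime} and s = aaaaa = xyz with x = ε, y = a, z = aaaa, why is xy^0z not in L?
xy⁰z = aaaa ∉ L

Pumping with i = 0 replaces y = a by y⁰ = ε:
- Original: s = xyz = aaaaa; aaaaa has length 5, which is prime, so it is in L
- Pumped: xy⁰z = ε · ε · aaaa = aaaa
- aaaa has length 4 = 2 × 2, which is not prime, so it is not in L

The pumping lemma would require xy⁰z ∈ L, so this decomposition yields a contradiction.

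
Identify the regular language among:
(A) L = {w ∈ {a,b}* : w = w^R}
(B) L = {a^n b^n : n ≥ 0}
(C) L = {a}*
(C) {a}*

(C) L = {a}* is regular.

This can be recognized by a finite automaton (DFA/NFA).
Regular expressions like {a}* define regular languages.

The other choices are not regular:
- {a^n b^n : n ≥ 0}: After pumping, the number of a's and b's become unequal
- {w ∈ {a,b}* : w = w^R}: After pumping, the string is no longer symmetric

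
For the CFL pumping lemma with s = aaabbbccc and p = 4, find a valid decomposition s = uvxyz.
u='aa', v='a', x='bb', y='b', z='ccc'

For s = aaabbbccc with pumping length p = 4:

One valid decomposition:
- u = 'aa'
- v = 'a'
- x = 'bb'
- y = 'b'
- z = 'ccc'

Verification:
- uvxyz = 'aa' + 'a' + 'bb' + 'b' + 'ccc' = aaabbbccc ✓
- |vxy| = |'abbb'| = 4 ≤ 4 ✓
- |vy| = |'ab'| = 2 > 0 ✓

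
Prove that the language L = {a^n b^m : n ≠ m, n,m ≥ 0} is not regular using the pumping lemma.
Assume for contradiction that L is regular, and let p ≥ 1 be the pumping length given by the pumping lemma.
Choose s = a^p b^(p + p!). Then s ∈ L because p ≠ p + p! (as p! ≥ 1), and |s| ≥ p.
By the pumping lemma, s = xyz for some x, y, z with |xy| ≤ p, |y| ≥ 1, and xy^i z ∈ L for every i ≥ 0.
Since |xy| ≤ p and the first p symbols of s are all a's, y = a^k for some k with 1 ≤ k ≤ p.
For every i ≥ 0, xy^i z = a^(p + (i − 1)k) b^(p + p!).

Because 1 ≤ k ≤ p, k divides p!. Let t = p!/k (a positive integer) and take i = t + 1.
Then the number of a's is p + tk = p + p!, which equals the number of b's.
So xy^(t+1) z = a^(p + p!) b^(p + p!) has equally many a's and b's and is NOT in L.

This contradicts the pumping lemma, which requires xy^i z ∈ L for all i ≥ 0.
Hence L = {a^n b^m : n ≠ m, n,m ≥ 0} is not regular. ∎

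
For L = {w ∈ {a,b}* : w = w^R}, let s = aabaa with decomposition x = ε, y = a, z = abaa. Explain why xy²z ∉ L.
xy²z = aaabaa ∉ L

Pumping with i = 2 replaces y = a by y² = aa:
- Original: s = xyz = aabaa; aabaa reversed is aabaa, the same string, so it is a palindrome and is in L
- Pumped: xy²z = ε · aa · abaa = aaabaa
- aaabaa reversed is aabaaa ≠ aaabaa, so it is not a palindrome and is not in L

The pumping lemma would require xy²z ∈ L, so this decomposition yields a contradiction.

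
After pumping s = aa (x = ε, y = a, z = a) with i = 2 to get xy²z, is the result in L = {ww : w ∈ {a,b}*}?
No

xy²z = ε · aa · a = aaa.
aaa has odd length 3, so it cannot be written as ww and is not in L.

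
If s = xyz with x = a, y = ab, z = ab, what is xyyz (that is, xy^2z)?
aababab

Given x = 'a', y = 'ab', z = 'ab' and i = 2:

xy^2z = x + y·y·...·y (2 times) + z
       = 'a' + 'ab'^2 + 'ab'
       = 'a' + 'abab' + 'ab'
       = 'aababab'

The pumped string is 'aababab' with length 7.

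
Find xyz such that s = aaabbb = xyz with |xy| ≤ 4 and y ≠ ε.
x = 'a', y = 'aab', z = 'bb'

For s = aaabbb and p = 4, one valid decomposition is:
- x = 'a' (length 1)
- y = 'aab' (length 3)
- z = 'bb' (length 2)

Verification:
- xyz = 'a' + 'aab' + 'bb' = aaabbb ✓
- |xy| = 4 ≤ 4 ✓
- |y| = 3 > 0 ✓

All pumping lemma constraints are satisfied.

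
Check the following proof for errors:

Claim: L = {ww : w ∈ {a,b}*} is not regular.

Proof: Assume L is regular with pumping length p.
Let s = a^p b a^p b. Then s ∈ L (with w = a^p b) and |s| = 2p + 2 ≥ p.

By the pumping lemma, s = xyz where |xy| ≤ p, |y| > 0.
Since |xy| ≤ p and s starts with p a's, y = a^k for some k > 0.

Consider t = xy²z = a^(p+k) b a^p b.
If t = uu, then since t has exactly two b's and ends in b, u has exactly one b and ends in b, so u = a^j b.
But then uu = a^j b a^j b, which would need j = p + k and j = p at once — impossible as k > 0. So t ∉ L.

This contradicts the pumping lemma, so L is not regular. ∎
The proof is correct.

This proof is valid because:
1. s = a^p b a^p b is in L and is chosen in terms of p, so |s| ≥ p holds for every p
2. The decomposition analysis is correct: |xy| ≤ p forces y to lie inside the leading a's
3. The contradiction is valid: the argument shows a^(p+k) b a^p b cannot be split into two equal halves
4. The conclusion follows logically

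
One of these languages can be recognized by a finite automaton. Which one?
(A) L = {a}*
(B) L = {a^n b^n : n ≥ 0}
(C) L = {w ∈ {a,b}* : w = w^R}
(A) {a}*

(A) L = {a}* is regular.

This can be recognized by a finite automaton (DFA/NFA).
Regular expressions like {a}* define regular languages.

The other choices are not regular:
- {w ∈ {a,b}* : w = w^R}: After pumping, the string is no longer symmetric
- {a^n b^n : n ≥ 0}: After pumping, the number of a's and b's become unequal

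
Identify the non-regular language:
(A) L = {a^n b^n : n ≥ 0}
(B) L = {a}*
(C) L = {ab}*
(A) {a^n b^n : n ≥ 0}

(A) L = {a^n b^n : n ≥ 0} is NOT regular.

The pumping lemma can be used to prove this:
After pumping, the number of a's and b's become unequal

The other languages are regular because they can be recognized by finite automata.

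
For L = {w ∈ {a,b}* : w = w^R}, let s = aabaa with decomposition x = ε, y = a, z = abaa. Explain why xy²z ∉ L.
xy²z = aaabaa ∉ L

Pumping with i = 2 replaces y = a by y² = aa:
- Original: s = xyz = aabaa; aabaa reversed is aabaa, the same string, so it is a palindrome and is in L
- Pumped: xy²z = ε · aa · abaa = aaabaa
- aaabaa reversed is aabaaa ≠ aaabaa, so it is not a palindrome and is not in L

The pumping lemma would require xy²z ∈ L, so this decomposition yields a contradiction.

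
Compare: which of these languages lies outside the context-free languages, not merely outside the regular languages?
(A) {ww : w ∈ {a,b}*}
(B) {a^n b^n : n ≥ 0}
(A) {ww : w ∈ {a,b}*}

(A) {ww : w ∈ {a,b}*} requires the CFL pumping lemma.

- {a^n b^n : n ≥ 0} is context-free (but not regular)
  • Can be shown non-regular with the regular pumping lemma
  • After pumping, the number of a's and b's become unequal

- {ww : w ∈ {a,b}*} is NOT context-free
  • Requires the CFL pumping lemma to prove
  • Even a PDA cannot compare two arbitrary halves symbol by symbol; CFL pumping on a^p b^p a^p b^p fails

The CFL pumping lemma is "stronger" in that it can prove non-membership
in the larger class of context-free languages.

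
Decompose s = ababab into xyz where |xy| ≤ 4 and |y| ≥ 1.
x = '', y = 'aba', z = 'bab'

For s = ababab and p = 4, one valid decomposition is:
- x = '' (length 0)
- y = 'aba' (length 3)
- z = 'bab' (length 3)

Verification:
- xyz = '' + 'aba' + 'bab' = ababab ✓
- |xy| = 3 ≤ 4 ✓
- |y| = 3 > 0 ✓

All pumping lemma constraints are satisfied.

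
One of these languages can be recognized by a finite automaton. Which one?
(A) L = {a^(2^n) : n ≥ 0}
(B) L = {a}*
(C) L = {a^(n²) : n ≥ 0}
(B) {a}*

(B) L = {a}* is regular.

This can be recognized by a finite automaton (DFA/NFA).
Regular expressions like {a}* define regular languages.

The other choices are not regular:
- {a^(n²) : n ≥ 0}: After pumping, length is no longer a perfect square
- {a^(2^n) : n ≥ 0}: After pumping, length is no longer a power of 2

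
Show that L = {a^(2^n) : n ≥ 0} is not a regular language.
Assume for contradiction that L is regular, and let p ≥ 1 be the pumping length given by the pumping lemma.
Choose s = a^(2^p). Then s ∈ L and |s| = 2^p ≥ p.
By the pumping lemma, s = xyz for some x, y, z with |xy| ≤ p, |y| ≥ 1, and xy^i z ∈ L for every i ≥ 0.
Here y = a^k for some k with 1 ≤ k ≤ |xy| ≤ p, and p < 2^p.

Take i = 2: |xy²z| = 2^p + k.
Now 2^p < 2^p + k ≤ 2^p + p < 2^p + 2^p = 2^(p+1).
So |xy²z| lies strictly between the consecutive powers of two 2^p and 2^(p+1), hence is not a power of 2, and xy²z ∉ L.

This contradicts the pumping lemma, which requires xy^i z ∈ L for all i ≥ 0.
Hence L = {a^(2^n) : n ≥ 0} is not regular. ∎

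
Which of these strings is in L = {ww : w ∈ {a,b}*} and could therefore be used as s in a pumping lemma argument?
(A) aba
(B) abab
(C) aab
(B) abab

The pumping lemma is applied to a string s that lies in L, so first check membership of each option:
- (A) aba has odd length 3, so it cannot be written as ww and is not in L ✗
- (B) abab splits into halves ab · ab, which are equal, so it is in L (w = ab) ✓
- (C) aab has odd length 3, so it cannot be written as ww and is not in L ✗

Only (B) abab is in L, so it is the only candidate that could play the role of s.
(In a complete proof one picks s in terms of the pumping length p so that |s| ≥ p is guaranteed; a fixed string like abab illustrates the shape of such an s.)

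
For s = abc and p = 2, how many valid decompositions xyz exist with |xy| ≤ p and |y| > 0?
3

For s = 'abc' with pumping length p = 2:

Constraints: |xy| ≤ 2, |y| > 0

Valid decompositions (|xy| ≤ p, |y| ≥ 1):
  • x='', y='a', z='bc'
  • x='a', y='b', z='c'
  • x='', y='ab', z='c'

Total count: 3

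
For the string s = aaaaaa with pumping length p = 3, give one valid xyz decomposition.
x = 'aa', y = 'a', z = 'aaa'

For s = aaaaaa and p = 3, one valid decomposition is:
- x = 'aa' (length 2)
- y = 'a' (length 1)
- z = 'aaa' (length 3)

Verification:
- xyz = 'aa' + 'a' + 'aaa' = aaaaaa ✓
- |xy| = 3 ≤ 3 ✓
- |y| = 1 > 0 ✓

All pumping lemma constraints are satisfied.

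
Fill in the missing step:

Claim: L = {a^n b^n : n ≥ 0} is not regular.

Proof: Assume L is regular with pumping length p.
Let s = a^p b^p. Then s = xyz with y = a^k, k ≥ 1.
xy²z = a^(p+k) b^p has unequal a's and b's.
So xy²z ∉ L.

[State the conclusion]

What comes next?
This contradicts the pumping lemma for regular languages,
which guarantees xy^i z ∈ L for all i ≥ 0.

Since our assumption that L is regular leads to a contradiction,
we conclude that L = {a^n b^n : n ≥ 0} is NOT regular. ∎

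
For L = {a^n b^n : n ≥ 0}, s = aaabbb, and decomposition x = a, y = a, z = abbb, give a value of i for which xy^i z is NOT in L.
i = 0

xy⁰z = a · ε · abbb = aabbb; aabbb has 2 a's and 3 b's; 2 ≠ 3, so it is not in L.
(Other choices also work, e.g. i = 2, 3; only i = 1 is guaranteed to stay in L since xy¹z = s.)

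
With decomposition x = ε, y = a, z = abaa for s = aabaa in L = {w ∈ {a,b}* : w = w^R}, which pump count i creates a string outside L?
i = 2

xy²z = ε · aa · abaa = aaabaa; aaabaa reversed is aabaaa ≠ aaabaa, so it is not a palindrome and is not in L.
(Other choices also work, e.g. i = 0, 3; only i = 1 is guaranteed to stay in L since xy¹z = s.)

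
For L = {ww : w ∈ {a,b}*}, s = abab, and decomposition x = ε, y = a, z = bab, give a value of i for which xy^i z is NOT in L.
i = 2

xy²z = ε · aa · bab = aabab; aabab has odd length 5, so it cannot be written as ww and is not in L.
(Other choices also work, e.g. i = 0, 3; only i = 1 is guaranteed to stay in L since xy¹z = s.)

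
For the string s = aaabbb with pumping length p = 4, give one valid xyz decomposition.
x = 'aaa', y = 'b', z = 'bb'

For s = aaabbb and p = 4, one valid decomposition is:
- x = 'aaa' (length 3)
- y = 'b' (length 1)
- z = 'bb' (length 2)

Verification:
- xyz = 'aaa' + 'b' + 'bb' = aaabbb ✓
- |xy| = 4 ≤ 4 ✓
- |y| = 1 > 0 ✓

All pumping lemma constraints are satisfied.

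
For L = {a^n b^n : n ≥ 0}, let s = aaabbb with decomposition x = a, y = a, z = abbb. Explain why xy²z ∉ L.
xy²z = aaaabbb ∉ L

Pumping with i = 2 replaces y = a by y² = aa:
- Original: s = xyz = aaabbb; aaabbb = a^3 b^3 has equal counts (3 = 3), so it is in L
- Pumped: xy²z = a · aa · abbb = aaaabbb
- aaaabbb has 4 a's and 3 b's; 4 ≠ 3, so it is not in L

The pumping lemma would require xy²z ∈ L, so this decomposition yields a contradiction.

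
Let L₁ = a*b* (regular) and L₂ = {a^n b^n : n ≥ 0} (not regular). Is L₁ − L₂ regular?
No — L₁ − L₂ is not regular.

a*b* − {a^n b^n} = {a^n b^m : n ≠ m}. If this were regular, then its complement intersected with a*b*, namely {a^n b^n : n ≥ 0}, would be regular too (closure under complement and intersection) — contradiction. So L₁ − L₂ is not regular.

Note that the bare facts "L₁ regular, L₂ non-regular" do not settle the question by themselves: the closure of regular languages under ∪, ∩, complement and difference applies only when BOTH operands are regular. With a non-regular operand the result can come out regular or non-regular depending on the specific languages, so one has to work out L₁ − L₂ for this particular pair, as above.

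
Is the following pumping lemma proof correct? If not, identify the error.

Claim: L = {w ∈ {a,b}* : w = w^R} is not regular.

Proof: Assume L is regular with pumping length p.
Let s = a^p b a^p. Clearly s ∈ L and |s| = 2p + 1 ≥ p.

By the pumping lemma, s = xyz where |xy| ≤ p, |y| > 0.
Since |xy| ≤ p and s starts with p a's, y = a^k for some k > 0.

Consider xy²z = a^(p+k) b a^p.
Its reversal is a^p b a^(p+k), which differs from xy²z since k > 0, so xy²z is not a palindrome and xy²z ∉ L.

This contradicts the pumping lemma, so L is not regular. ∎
The proof is correct.

This proof is valid because:
1. s = a^p b a^p is in L and is chosen in terms of p, so |s| ≥ p holds for every p
2. The decomposition analysis is correct: |xy| ≤ p forces y to lie inside the leading a's
3. The contradiction is valid: a^(p+k) b a^p has more a's before the b than after it, so it is not a palindrome
4. The conclusion follows logically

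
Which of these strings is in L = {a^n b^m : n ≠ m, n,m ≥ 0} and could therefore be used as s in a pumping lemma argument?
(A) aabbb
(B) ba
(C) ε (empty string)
(A) aabbb

The pumping lemma is applied to a string s that lies in L, so first check membership of each option:
- (A) aabbb = a^2 b^3 with 2 ≠ 3, so it is in L ✓
- (B) ba has an a after a b, so it is not of the form a^n b^m and is not in L ✗
- (C) ε = a^0 b^0 has n = m = 0, so it is not in L ✗

Only (A) aabbb is in L, so it is the only candidate that could play the role of s.
(In a complete proof one picks s in terms of the pumping length p so that |s| ≥ p is guaranteed; a fixed string like aabbb illustrates the shape of such an s.)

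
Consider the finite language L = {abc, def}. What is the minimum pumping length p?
p = 4

For a finite language L, the pumping lemma holds vacuously if p > max|s| for s ∈ L.

The longest string in L = {abc, def} has length 3.
If p = 4, then no string s ∈ L has |s| ≥ p, so the condition is vacuously true.

The minimum pumping length is p = 4.

Why no smaller p works: for any p ≤ 3, the longest string s ∈ L has |s| = 3 ≥ p, so it would
have to be pumpable; but pumping up (i = 2, 3, ...) produces ever longer strings, which cannot all lie in the
finite language L. So the pumping property fails for every p ≤ 3.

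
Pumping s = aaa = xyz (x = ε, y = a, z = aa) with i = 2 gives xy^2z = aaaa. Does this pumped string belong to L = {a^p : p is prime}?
No

xy²z = ε · aa · aa = aaaa.
aaaa has length 4 = 2 × 2, which is not prime, so it is not in L.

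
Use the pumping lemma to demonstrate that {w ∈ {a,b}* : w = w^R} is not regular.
Assume for contradiction that L is regular, and let p ≥ 1 be the pumping length given by the pumping lemma.
Choose s = a^p b a^p. Then s ∈ L (it reads the same in both directions) and |s| = 2p + 1 ≥ p.
By the pumping lemma, s = xyz for some x, y, z with |xy| ≤ p, |y| ≥ 1, and xy^i z ∈ L for every i ≥ 0.
Since |xy| ≤ p and the first p symbols of s are all a's, y = a^k for some k with 1 ≤ k ≤ p.

Take i = 2: xy²z = a^(p + k) b a^p.
Its reversal is a^p b a^(p + k). These differ because the block of a's before the unique b has length p + k in one and p in the other, and p + k ≠ p since k ≥ 1. So xy²z is not a palindrome, i.e. xy²z ∉ L.

This contradicts the pumping lemma, which requires xy^i z ∈ L for all i ≥ 0.
Hence L = {w ∈ {a,b}* : w = w^R} is not regular. ∎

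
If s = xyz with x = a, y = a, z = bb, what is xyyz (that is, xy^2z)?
aaabb

Given x = 'a', y = 'a', z = 'bb' and i = 2:

xy^2z = x + y·y·...·y (2 times) + z
       = 'a' + 'a'^2 + 'bb'
       = 'a' + 'aa' + 'bb'
       = 'aaabb'

The pumped string is 'aaabb' with length 5.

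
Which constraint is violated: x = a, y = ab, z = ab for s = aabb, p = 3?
Violated: xyz = s

The decomposition x = a, y = ab, z = ab for s = aabb with p = 3
violates the constraint: xyz = s

xyz = 'a' + 'ab' + 'ab' = 'aabab' ≠ 'aabb' = s. The decomposition doesn't reconstruct s.

Pumping lemma constraints:
1. xyz = s (decomposition is valid)
2. |xy| ≤ p
3. |y| > 0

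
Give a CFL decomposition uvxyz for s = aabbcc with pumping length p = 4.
u='a', v='a', x='bb', y='c', z='c'

For s = aabbcc with pumping length p = 4:

One valid decomposition:
- u = 'a'
- v = 'a'
- x = 'bb'
- y = 'c'
- z = 'c'

Verification:
- uvxyz = 'a' + 'a' + 'bb' + 'c' + 'c' = aabbcc ✓
- |vxy| = |'abbc'| = 4 ≤ 4 ✓
- |vy| = |'ac'| = 2 > 0 ✓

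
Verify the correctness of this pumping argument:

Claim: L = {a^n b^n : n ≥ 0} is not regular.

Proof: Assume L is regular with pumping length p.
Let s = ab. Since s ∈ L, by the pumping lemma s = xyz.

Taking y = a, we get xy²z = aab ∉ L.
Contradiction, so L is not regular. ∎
The proof is INCORRECT.

Error: The string s = ab may be shorter than p.
The pumping lemma only applies to strings with |s| ≥ p, and p is not under our control.
We must choose s in terms of p, e.g. s = a^p b^p, to ensure |s| ≥ p.
(The proof also fixes one particular y; a valid argument must handle every decomposition with |xy| ≤ p and |y| ≥ 1 — for s = a^p b^p this forces y = a^k, and then xy²z = a^(p+k) b^p ∉ L.)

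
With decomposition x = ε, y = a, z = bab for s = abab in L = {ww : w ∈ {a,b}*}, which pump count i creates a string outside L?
i = 3

xy³z = ε · aaa · bab = aaabab; aaabab has length 6; its halves are aaa and bab, which differ, so it is not in L.
(Other choices also work, e.g. i = 0, 2; only i = 1 is guaranteed to stay in L since xy¹z = s.)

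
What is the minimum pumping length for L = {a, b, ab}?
p = 3

For a finite language L, the pumping lemma holds vacuously if p > max|s| for s ∈ L.

The longest string in L = {a, b, ab} has length 2.
If p = 3, then no string s ∈ L has |s| ≥ p, so the condition is vacuously true.

The minimum pumping length is p = 3.

Why no smaller p works: for any p ≤ 2, the longest string s ∈ L has |s| = 2 ≥ p, so it would
have to be pumpable; but pumping up (i = 2, 3, ...) produces ever longer strings, which cannot all lie in the
finite language L. So the pumping property fails for every p ≤ 2.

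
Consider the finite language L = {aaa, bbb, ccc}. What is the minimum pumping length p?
p = 4

For a finite language L, the pumping lemma holds vacuously if p > max|s| for s ∈ L.

The longest string in L = {aaa, bbb, ccc} has length 3.
If p = 4, then no string s ∈ L has |s| ≥ p, so the condition is vacuously true.

The minimum pumping length is p = 4.

Why no smaller p works: for any p ≤ 3, the longest string s ∈ L has |s| = 3 ≥ p, so it would
have to be pumpable; but pumping up (i = 2, 3, ...) produces ever longer strings, which cannot all lie in the
finite language L. So the pumping property fails for every p ≤ 3.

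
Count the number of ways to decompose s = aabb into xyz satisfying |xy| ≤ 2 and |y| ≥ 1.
3

For s = 'aabb' with pumping length p = 2:

Constraints: |xy| ≤ 2, |y| > 0

Valid decompositions (|xy| ≤ p, |y| ≥ 1):
  • x='', y='a', z='abb'
  • x='a', y='a', z='bb'
  • x='', y='aa', z='bb'

Total count: 3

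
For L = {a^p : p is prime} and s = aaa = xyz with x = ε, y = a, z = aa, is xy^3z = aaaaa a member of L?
Yes

xy³z = ε · aaa · aa = aaaaa.
aaaaa has length 5, which is prime, so it is in L.
(A single pumped string landing in L is not a contradiction by itself; a non-regularity proof needs some i for which xy^i z ∉ L, for every admissible decomposition.)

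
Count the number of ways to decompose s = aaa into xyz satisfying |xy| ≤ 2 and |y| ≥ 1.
3

For s = 'aaa' with pumping length p = 2:

Constraints: |xy| ≤ 2, |y| > 0

Valid decompositions (|xy| ≤ p, |y| ≥ 1):
  • x='', y='a', z='aa'
  • x='a', y='a', z='a'
  • x='', y='aa', z='a'

Total count: 3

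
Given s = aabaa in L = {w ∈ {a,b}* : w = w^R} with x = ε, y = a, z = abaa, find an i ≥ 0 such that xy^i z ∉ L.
i = 0

xy⁰z = ε · ε · abaa = abaa; abaa reversed is aaba ≠ abaa, so it is not a palindrome and is not in L.
(Other choices also work, e.g. i = 2, 3; only i = 1 is guaranteed to stay in L since xy¹z = s.)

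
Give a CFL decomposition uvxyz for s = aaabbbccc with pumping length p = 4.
u='aa', v='a', x='bb', y='b', z='ccc'

For s = aaabbbccc with pumping length p = 4:

One valid decomposition:
- u = 'aa'
- v = 'a'
- x = 'bb'
- y = 'b'
- z = 'ccc'

Verification:
- uvxyz = 'aa' + 'a' + 'bb' + 'b' + 'ccc' = aaabbbccc ✓
- |vxy| = |'abbb'| = 4 ≤ 4 ✓
- |vy| = |'ab'| = 2 > 0 ✓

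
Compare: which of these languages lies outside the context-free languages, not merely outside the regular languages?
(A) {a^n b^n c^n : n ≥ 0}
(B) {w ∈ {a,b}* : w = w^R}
(A) {a^n b^n c^n : n ≥ 0}

(A) {a^n b^n c^n : n ≥ 0} requires the CFL pumping lemma.

- {w ∈ {a,b}* : w = w^R} is context-free (but not regular)
  • Can be shown non-regular with the regular pumping lemma
  • After pumping, the string is no longer symmetric

- {a^n b^n c^n : n ≥ 0} is NOT context-free
  • Requires the CFL pumping lemma to prove
  • Cannot maintain three equal counts simultaneously

The CFL pumping lemma is "stronger" in that it can prove non-membership
in the larger class of context-free languages.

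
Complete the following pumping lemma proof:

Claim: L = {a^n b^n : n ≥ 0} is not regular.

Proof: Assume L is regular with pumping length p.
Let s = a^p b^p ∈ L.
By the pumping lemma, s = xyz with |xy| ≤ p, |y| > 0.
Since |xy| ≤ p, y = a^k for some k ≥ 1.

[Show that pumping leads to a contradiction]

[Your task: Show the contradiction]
Consider xy²z = a^(p+k) b^p.

Since k ≥ 1, we have p + k > p.
So xy²z has more a's than b's: (p+k) a's vs p b's.
This means xy²z ∉ L because a^n b^n requires equal counts.

This contradicts the pumping lemma which states xy²z ∈ L.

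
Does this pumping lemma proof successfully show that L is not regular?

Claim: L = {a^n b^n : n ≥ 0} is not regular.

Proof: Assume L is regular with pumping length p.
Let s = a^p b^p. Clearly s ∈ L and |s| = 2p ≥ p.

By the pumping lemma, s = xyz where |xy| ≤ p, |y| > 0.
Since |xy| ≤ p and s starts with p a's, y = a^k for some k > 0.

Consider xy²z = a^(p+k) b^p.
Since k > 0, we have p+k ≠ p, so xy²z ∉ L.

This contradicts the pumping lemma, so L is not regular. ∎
The proof is correct.

This proof is valid because:
1. The string s = a^p b^p is correctly in L
2. The decomposition analysis is correct: y must consist only of a's
3. The contradiction is valid: pumping increases a's but not b's
4. The conclusion follows logically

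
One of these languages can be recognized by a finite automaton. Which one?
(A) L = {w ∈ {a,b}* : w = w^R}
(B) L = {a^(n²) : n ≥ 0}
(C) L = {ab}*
(C) {ab}*

(C) L = {ab}* is regular.

This can be recognized by a finite automaton (DFA/NFA).
Regular expressions like {ab}* define regular languages.

The other choices are not regular:
- {a^(n²) : n ≥ 0}: After pumping, length is no longer a perfect square
- {w ∈ {a,b}* : w = w^R}: After pumping, the string is no longer symmetric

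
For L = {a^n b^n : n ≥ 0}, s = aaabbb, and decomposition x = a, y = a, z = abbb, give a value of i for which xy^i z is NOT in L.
i = 2

xy²z = a · aa · abbb = aaaabbb; aaaabbb has 4 a's and 3 b's; 4 ≠ 3, so it is not in L.
(Other choices also work, e.g. i = 0, 3; only i = 1 is guaranteed to stay in L since xy¹z = s.)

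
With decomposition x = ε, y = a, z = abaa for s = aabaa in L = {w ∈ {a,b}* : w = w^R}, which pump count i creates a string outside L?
i = 2

xy²z = ε · aa · abaa = aaabaa; aaabaa reversed is aabaaa ≠ aaabaa, so it is not a palindrome and is not in L.
(Other choices also work, e.g. i = 0, 3; only i = 1 is guaranteed to stay in L since xy¹z = s.)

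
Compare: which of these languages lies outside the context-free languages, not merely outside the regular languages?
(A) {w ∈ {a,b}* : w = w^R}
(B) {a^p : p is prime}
(B) {a^p : p is prime}

(B) {a^p : p is prime} requires the CFL pumping lemma.

- {w ∈ {a,b}* : w = w^R} is context-free (but not regular)
  • Can be shown non-regular with the regular pumping lemma
  • After pumping, the string is no longer symmetric

- {a^p : p is prime} is NOT context-free
  • Requires the CFL pumping lemma to prove
  • The CFL pumping lemma also fails because prime gaps are unbounded

The CFL pumping lemma is "stronger" in that it can prove non-membership
in the larger class of context-free languages.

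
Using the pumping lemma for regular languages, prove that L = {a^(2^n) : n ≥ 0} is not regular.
Assume for contradiction that L is regular, and let p ≥ 1 be the pumping length given by the pumping lemma.
Choose s = a^(2^p). Then s ∈ L and |s| = 2^p ≥ p.
By the pumping lemma, s = xyz for some x, y, z with |xy| ≤ p, |y| ≥ 1, and xy^i z ∈ L for every i ≥ 0.
Here y = a^k for some k with 1 ≤ k ≤ |xy| ≤ p, and p < 2^p.

Take i = 2: |xy²z| = 2^p + k.
Now 2^p < 2^p + k ≤ 2^p + p < 2^p + 2^p = 2^(p+1).
So |xy²z| lies strictly between the consecutive powers of two 2^p and 2^(p+1), hence is not a power of 2, and xy²z ∉ L.

This contradicts the pumping lemma, which requires xy^i z ∈ L for all i ≥ 0.
Hence L = {a^(2^n) : n ≥ 0} is not regular. ∎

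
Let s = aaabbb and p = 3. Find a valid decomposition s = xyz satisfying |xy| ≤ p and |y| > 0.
x = '', y = 'a', z = 'aabbb'

For s = aaabbb and p = 3, one valid decomposition is:
- x = '' (length 0)
- y = 'a' (length 1)
- z = 'aabbb' (length 5)

Verification:
- xyz = '' + 'a' + 'aabbb' = aaabbb ✓
- |xy| = 1 ≤ 3 ✓
- |y| = 1 > 0 ✓

All pumping lemma constraints are satisfied.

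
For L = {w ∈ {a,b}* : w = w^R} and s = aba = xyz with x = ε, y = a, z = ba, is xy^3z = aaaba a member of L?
No

xy³z = ε · aaa · ba = aaaba.
aaaba reversed is abaaa ≠ aaaba, so it is not a palindrome and is not in L.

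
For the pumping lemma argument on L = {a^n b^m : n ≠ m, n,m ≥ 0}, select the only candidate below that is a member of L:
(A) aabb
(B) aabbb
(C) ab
(B) aabbb

The pumping lemma is applied to a string s that lies in L, so first check membership of each option:
- (A) aabb = a^2 b^2 has n = m = 2, so it is not in L ✗
- (B) aabbb = a^2 b^3 with 2 ≠ 3, so it is in L ✓
- (C) ab = a^1 b^1 has n = m = 1, so it is not in L ✗

Only (B) aabbb is in L, so it is the only candidate that could play the role of s.
(In a complete proof one picks s in terms of the pumping length p so that |s| ≥ p is guaranteed; a fixed string like aabbb illustrates the shape of such an s.)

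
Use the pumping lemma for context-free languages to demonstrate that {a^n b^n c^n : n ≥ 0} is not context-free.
Assume for contradiction that L is context-free, and let p ≥ 1 be the pumping length given by the pumping lemma for CFLs.
Choose s = a^p b^p c^p. Then s ∈ L and |s| = 3p ≥ p.
By the CFL pumping lemma, s = uvxyz for some u, v, x, y, z with |vxy| ≤ p, |vy| ≥ 1, and uv^i xy^i z ∈ L for every i ≥ 0.

Because |vxy| ≤ p, the window vxy cannot contain both an a and a c: any substring of s containing both must include the entire block b^p plus at least one a and one c, so it has length ≥ p + 2 > p.
Hence at least one of the letters a, c does not occur in vy at all.

Take i = 0: the string uxz is obtained from s by deleting |vy| ≥ 1 symbols, so |uxz| = 3p − |vy| < 3p.
But the letter (a or c) that does not occur in vy still occurs exactly p times in uxz. Every string of L with exactly p copies of some letter is a^p b^p c^p, of length 3p. Since |uxz| < 3p, uxz ∉ L.

This contradicts the CFL pumping lemma, which requires uv^i xy^i z ∈ L for all i ≥ 0.
Hence L = {a^n b^n c^n : n ≥ 0} is not context-free. ∎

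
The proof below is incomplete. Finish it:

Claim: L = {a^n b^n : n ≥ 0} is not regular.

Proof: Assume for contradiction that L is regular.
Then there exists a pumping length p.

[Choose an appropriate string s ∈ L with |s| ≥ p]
s = a^p b^p

This string is in L (has equal a's and b's) and has length 2p ≥ p.
Any decomposition xyz with |xy| ≤ p means y consists only of a's,
so pumping will unbalance the counts.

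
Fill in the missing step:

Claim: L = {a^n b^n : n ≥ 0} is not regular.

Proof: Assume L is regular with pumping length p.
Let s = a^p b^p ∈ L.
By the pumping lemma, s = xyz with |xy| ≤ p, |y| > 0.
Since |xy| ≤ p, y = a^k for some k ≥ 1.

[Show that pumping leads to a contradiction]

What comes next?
Consider xy²z = a^(p+k) b^p.

Since k ≥ 1, we have p + k > p.
So xy²z has more a's than b's: (p+k) a's vs p b's.
This means xy²z ∉ L because a^n b^n requires equal counts.

This contradicts the pumping lemma which states xy²z ∈ L.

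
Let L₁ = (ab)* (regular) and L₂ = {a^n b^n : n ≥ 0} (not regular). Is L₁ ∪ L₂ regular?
No — L₁ ∪ L₂ is not regular.

Let U = (ab)* ∪ {a^n b^n}. If U were regular, then U ∩ aa*bb* would be regular (closure under intersection with a regular language). But (ab)* ∩ aa*bb* = {ab} and {a^n b^n} ∩ aa*bb* = {a^n b^n : n ≥ 1}, so U ∩ aa*bb* = {a^n b^n : n ≥ 1}, which is not regular. Hence U is not regular.

Note that the bare facts "L₁ regular, L₂ non-regular" do not settle the question by themselves: the closure of regular languages under ∪, ∩, complement and difference applies only when BOTH operands are regular. With a non-regular operand the result can come out regular or non-regular depending on the specific languages, so one has to work out L₁ ∪ L₂ for this particular pair, as above.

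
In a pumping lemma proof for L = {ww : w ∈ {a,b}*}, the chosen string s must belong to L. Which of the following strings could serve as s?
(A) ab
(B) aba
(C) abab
(C) abab

The pumping lemma is applied to a string s that lies in L, so first check membership of each option:
- (A) ab has length 2; its halves are a and b, which differ, so it is not in L ✗
- (B) aba has odd length 3, so it cannot be written as ww and is not in L ✗
- (C) abab splits into halves ab · ab, which are equal, so it is in L (w = ab) ✓

Only (C) abab is in L, so it is the only candidate that could play the role of s.
(In a complete proof one picks s in terms of the pumping length p so that |s| ≥ p is guaranteed; a fixed string like abab illustrates the shape of such an s.)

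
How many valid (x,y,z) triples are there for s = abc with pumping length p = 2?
3

For s = 'abc' with pumping length p = 2:

Constraints: |xy| ≤ 2, |y| > 0

Valid decompositions (|xy| ≤ p, |y| ≥ 1):
  • x='', y='a', z='bc'
  • x='a', y='b', z='c'
  • x='', y='ab', z='c'

Total count: 3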